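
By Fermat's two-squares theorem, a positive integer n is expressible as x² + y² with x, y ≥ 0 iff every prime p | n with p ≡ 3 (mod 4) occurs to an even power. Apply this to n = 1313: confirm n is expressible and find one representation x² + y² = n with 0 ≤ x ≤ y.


Step 1: Factor n = 1313 = 13 · 101.
Step 2: Check the mod-4 condition on each prime factor: 13 ≡ 1 (mod 4), exponent 1; 101 ≡ 1 (mod 4), exponent 1.
All primes ≡ 3 (mod 4) appear to even exponent (or don't appear), so by the two-squares theorem n IS expressible as a sum of two squares.
Step 3: Build a representation. Here n = 13 · 101 is a product of primes ≡ 1 (mod 4). Each prime p ≡ 1 (mod 4) is itself a sum of two squares; find a² by testing p − a² for a perfect square:
  13: 13 − 1² = 12, 13 − 2² = 9 = 3² ⇒ 13 = 2² + 3².
  101: 101 − 1² = 100 = 10² ⇒ 101 = 1² + 10².
  Combine using the Brahmagupta–Fibonacci identity (a² + b²)(c² + d²) = (ac − bd)² + (ad + bc)² = (ac + bd)² + (ad − bc)²:
  13 · 101 = 1313: from (2² + 3²)(1² + 10²), take (2·1 − 3·10, 2·10 + 3·1) = (2 − 30, 20 + 3) = (-28, 23); dropping signs (only squares matter) gives (28, 23); check 28² + 23² = 784 + 529 = 1313 ✓.
Step 4: Order so x ≤ y and verify: 23² + 28² = 529 + 784 = 1313 = n. ✓

n = 1313 = 23² + 28² (one valid representation with x ≤ y).


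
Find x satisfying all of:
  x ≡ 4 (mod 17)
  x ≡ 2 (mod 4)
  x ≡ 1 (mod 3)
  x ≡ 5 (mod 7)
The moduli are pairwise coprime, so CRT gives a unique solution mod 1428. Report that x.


Product of moduli M = 17 · 4 · 3 · 7 = 1428.
Merge one congruence at a time:
  Start: x ≡ 4 (mod 17).
  Combine with x ≡ 2 (mod 4); new modulus lcm = 68.
    Write x = 4 + 17·t and substitute into x ≡ 2 (mod 4): 17·t ≡ 2 − 4 = -2 (mod 4).
    Reduce coefficients mod 4: 1·t ≡ 2 (mod 4).
    So t ≡ 2 (mod 4).
    Then x = 4 + 17·2 = 38, valid modulo lcm(17, 4) = 68: x ≡ 38 (mod 68).
  Combine with x ≡ 1 (mod 3); new modulus lcm = 204.
    Write x = 38 + 68·t and substitute into x ≡ 1 (mod 3): 68·t ≡ 1 − 38 = -37 (mod 3).
    Reduce coefficients mod 3: 2·t ≡ 2 (mod 3).
    The inverse of 2 mod 3 is 2 (since 2·2 = 4 = 1·3 + 1), so t ≡ 2·2 = 4 ≡ 1 (mod 3).
    Then x = 38 + 68·1 = 106, valid modulo lcm(68, 3) = 204: x ≡ 106 (mod 204).
  Combine with x ≡ 5 (mod 7); new modulus lcm = 1428.
    Write x = 106 + 204·t and substitute into x ≡ 5 (mod 7): 204·t ≡ 5 − 106 = -101 (mod 7).
    Reduce coefficients mod 7: 1·t ≡ 4 (mod 7).
    So t ≡ 4 (mod 7).
    Then x = 106 + 204·4 = 922, valid modulo lcm(204, 7) = 1428: x ≡ 922 (mod 1428).
Verify against each original: 922 mod 17 = 4, 922 mod 4 = 2, 922 mod 3 = 1, 922 mod 7 = 5.

x ≡ 922 (mod 1428).


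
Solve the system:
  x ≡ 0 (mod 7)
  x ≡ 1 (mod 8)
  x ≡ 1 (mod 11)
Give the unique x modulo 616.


Moduli 7, 8, 11 are pairwise coprime; by CRT there is a unique solution modulo M = 7 · 8 · 11 = 616.
Solve pairwise, accumulating the modulus:
  Start with x ≡ 0 (mod 7).
  Combine with x ≡ 1 (mod 8): since gcd(7, 8) = 1, we get a unique residue mod 56.
    Write x = 0 + 7·t and substitute into x ≡ 1 (mod 8): 7·t ≡ 1 − 0 = 1 (mod 8).
    The inverse of 7 mod 8 is 7 (since 7·7 = 49 = 6·8 + 1), so t ≡ 7·1 = 7 ≡ 7 (mod 8).
    Then x = 0 + 7·7 = 49, valid modulo lcm(7, 8) = 56: x ≡ 49 (mod 56).
  Combine with x ≡ 1 (mod 11): since gcd(56, 11) = 1, we get a unique residue mod 616.
    Write x = 49 + 56·t and substitute into x ≡ 1 (mod 11): 56·t ≡ 1 − 49 = -48 (mod 11).
    Reduce coefficients mod 11: 1·t ≡ 7 (mod 11).
    So t ≡ 7 (mod 11).
    Then x = 49 + 56·7 = 441, valid modulo lcm(56, 11) = 616: x ≡ 441 (mod 616).
Verify: 441 mod 7 = 0 ✓, 441 mod 8 = 1 ✓, 441 mod 11 = 1 ✓.

x ≡ 441 (mod 616).


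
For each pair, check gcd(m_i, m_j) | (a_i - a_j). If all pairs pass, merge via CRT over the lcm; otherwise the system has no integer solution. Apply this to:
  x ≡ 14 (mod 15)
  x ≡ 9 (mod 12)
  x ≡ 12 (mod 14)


Moduli 15, 12, 14 are not pairwise coprime, so CRT works modulo lcm(m_i) when all pairwise compatibility conditions hold.
Pairwise compatibility: gcd(m_i, m_j) must divide a_i - a_j for every pair.
Merge one congruence at a time:
  Start: x ≡ 14 (mod 15).
  Combine with x ≡ 9 (mod 12): gcd(15, 12) = 3, and 9 - 14 = -5 is NOT divisible by 3.
    ⇒ system is inconsistent (no integer solution).

No solution (the system is inconsistent).


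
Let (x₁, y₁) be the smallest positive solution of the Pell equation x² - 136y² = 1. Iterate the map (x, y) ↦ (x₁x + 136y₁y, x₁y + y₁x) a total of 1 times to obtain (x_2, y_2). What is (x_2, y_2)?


Step 1: Find the fundamental solution (x₁, y₁) of x² - 136y² = 1.
  Expand √136 as a continued fraction. a₀ = ⌊√136⌋ = 11; iterate m_{k+1} = d_k·a_k − m_k, d_{k+1} = (136 − m_{k+1}²)/d_k, a_{k+1} = ⌊(a₀ + m_{k+1})/d_{k+1}⌋ (starting m₀ = 0, d₀ = 1), with convergents p_k = a_k·p_{k-1} + p_{k-2}, q_k = a_k·q_{k-1} + q_{k-2} (p₋₁ = 1, q₋₁ = 0):
  k = 0: a₀ = 11; p₀/q₀ = 11/1; p₀² − 136·q₀² = 121 − 136 = -15.
  k = 1: m = 11, d = 15, a = ⌊(11 + 11)/15⌋ = 1; p/q = (1·11 + 1)/(1·1 + 0) = 12/1; p² − 136·q² = 144 − 136 = 8.
  k = 2: m = 4, d = 8, a = ⌊(11 + 4)/8⌋ = 1; p/q = (1·12 + 11)/(1·1 + 1) = 23/2; p² − 136·q² = 529 − 544 = -15.
  k = 3: m = 4, d = 15, a = ⌊(11 + 4)/15⌋ = 1; p/q = (1·23 + 12)/(1·2 + 1) = 35/3; p² − 136·q² = 1225 − 1224 = 1.
  The first convergent with p² − 136·q² = 1 gives the fundamental solution (x₁, y₁) = (35, 3).
Step 2: Apply the recurrence (x_{n+1}, y_{n+1}) = (x₁x_n + 136y₁y_n, x₁y_n + y₁x_n) repeatedly.
  From (x_1, y_1) = (35, 3): x_2 = 35·35 + 136·3·3 = 2449; y_2 = 35·3 + 3·35 = 210.
Step 3: Verify x_2² - 136·y_2² = 5997601 - 5997600 = 1 (should be 1). ✓

(x_1, y_1) = (35, 3); (x_2, y_2) = (2449, 210).


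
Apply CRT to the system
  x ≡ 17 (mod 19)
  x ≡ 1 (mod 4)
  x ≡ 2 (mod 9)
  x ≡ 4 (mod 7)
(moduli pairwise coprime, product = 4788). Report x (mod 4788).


Product of moduli M = 19 · 4 · 9 · 7 = 4788.
Merge one congruence at a time:
  Start: x ≡ 17 (mod 19).
  Combine with x ≡ 1 (mod 4); new modulus lcm = 76.
    Write x = 17 + 19·t and substitute into x ≡ 1 (mod 4): 19·t ≡ 1 − 17 = -16 (mod 4).
    Reduce coefficients mod 4: 3·t ≡ 0 (mod 4).
    The inverse of 3 mod 4 is 3 (since 3·3 = 9 = 2·4 + 1), so t ≡ 3·0 = 0 ≡ 0 (mod 4).
    Then x = 17 + 19·0 = 17, valid modulo lcm(19, 4) = 76: x ≡ 17 (mod 76).
  Combine with x ≡ 2 (mod 9); new modulus lcm = 684.
    Write x = 17 + 76·t and substitute into x ≡ 2 (mod 9): 76·t ≡ 2 − 17 = -15 (mod 9).
    Reduce coefficients mod 9: 4·t ≡ 3 (mod 9).
    The inverse of 4 mod 9 is 7 (since 4·7 = 28 = 3·9 + 1), so t ≡ 7·3 = 21 ≡ 3 (mod 9).
    Then x = 17 + 76·3 = 245, valid modulo lcm(76, 9) = 684: x ≡ 245 (mod 684).
  Combine with x ≡ 4 (mod 7); new modulus lcm = 4788.
    Write x = 245 + 684·t and substitute into x ≡ 4 (mod 7): 684·t ≡ 4 − 245 = -241 (mod 7).
    Reduce coefficients mod 7: 5·t ≡ 4 (mod 7).
    The inverse of 5 mod 7 is 3 (since 5·3 = 15 = 2·7 + 1), so t ≡ 3·4 = 12 ≡ 5 (mod 7).
    Then x = 245 + 684·5 = 3665, valid modulo lcm(684, 7) = 4788: x ≡ 3665 (mod 4788).
Verify against each original: 3665 mod 19 = 17, 3665 mod 4 = 1, 3665 mod 9 = 2, 3665 mod 7 = 4.

x ≡ 3665 (mod 4788).


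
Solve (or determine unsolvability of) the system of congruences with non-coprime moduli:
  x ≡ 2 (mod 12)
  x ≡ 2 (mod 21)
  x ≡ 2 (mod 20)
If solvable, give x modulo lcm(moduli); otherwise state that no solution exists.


Moduli 12, 21, 20 are not pairwise coprime, so CRT works modulo lcm(m_i) when all pairwise compatibility conditions hold.
Pairwise compatibility: gcd(m_i, m_j) must divide a_i - a_j for every pair.
Merge one congruence at a time:
  Start: x ≡ 2 (mod 12).
  Combine with x ≡ 2 (mod 21): gcd(12, 21) = 3; 2 - 2 = 0, which IS divisible by 3, so compatible.
    Write x = 2 + 12·t and substitute into x ≡ 2 (mod 21): 12·t ≡ 2 − 2 = 0 (mod 21).
    Divide the congruence (and modulus) by g = 3: 4·t ≡ 0 (mod 7).
    The inverse of 4 mod 7 is 2 (since 4·2 = 8 = 1·7 + 1), so t ≡ 2·0 = 0 ≡ 0 (mod 7).
    Then x = 2 + 12·0 = 2, valid modulo lcm(12, 21) = 84: x ≡ 2 (mod 84).
  Combine with x ≡ 2 (mod 20): gcd(84, 20) = 4; 2 - 2 = 0, which IS divisible by 4, so compatible.
    Write x = 2 + 84·t and substitute into x ≡ 2 (mod 20): 84·t ≡ 2 − 2 = 0 (mod 20).
    Divide the congruence (and modulus) by g = 4: 21·t ≡ 0 (mod 5).
    Reduce coefficients mod 5: 1·t ≡ 0 (mod 5).
    So t ≡ 0 (mod 5).
    Then x = 2 + 84·0 = 2, valid modulo lcm(84, 20) = 420: x ≡ 2 (mod 420).
Verify: 2 mod 12 = 2, 2 mod 21 = 2, 2 mod 20 = 2.

x ≡ 2 (mod 420).


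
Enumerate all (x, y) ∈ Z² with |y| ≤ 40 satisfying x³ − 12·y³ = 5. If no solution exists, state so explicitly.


The equation is x³ - 12y³ = 5. For fixed y, x³ = 12·y³ + 5, so a solution requires the RHS to be a perfect cube.
Strategy: iterate y from -40 to 40, compute RHS = 12·y³ + 5, and check whether it is a (positive or negative) perfect cube.
Check small values of y:
  y = 0: RHS = 5 is not a perfect cube.
  y = 1: RHS = 17 is not a perfect cube.
  y = -1: RHS = -7 is not a perfect cube.
  y = 2: RHS = 101 is not a perfect cube.
  y = -2: RHS = -91 is not a perfect cube.
  y = 3: RHS = 329 is not a perfect cube.
  y = -3: RHS = -319 is not a perfect cube.
Continuing the search up to |y| = 40 finds no solutions either.
No (x, y) in the scanned range satisfies the equation.

No integer solutions with |y| ≤ 40.


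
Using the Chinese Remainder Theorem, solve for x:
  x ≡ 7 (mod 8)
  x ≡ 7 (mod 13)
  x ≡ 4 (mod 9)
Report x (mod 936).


Moduli 8, 13, 9 are pairwise coprime; by CRT there is a unique solution modulo M = 8 · 13 · 9 = 936.
Solve pairwise, accumulating the modulus:
  Start with x ≡ 7 (mod 8).
  Combine with x ≡ 7 (mod 13): since gcd(8, 13) = 1, we get a unique residue mod 104.
    Write x = 7 + 8·t and substitute into x ≡ 7 (mod 13): 8·t ≡ 7 − 7 = 0 (mod 13).
    The inverse of 8 mod 13 is 5 (since 8·5 = 40 = 3·13 + 1), so t ≡ 5·0 = 0 ≡ 0 (mod 13).
    Then x = 7 + 8·0 = 7, valid modulo lcm(8, 13) = 104: x ≡ 7 (mod 104).
  Combine with x ≡ 4 (mod 9): since gcd(104, 9) = 1, we get a unique residue mod 936.
    Write x = 7 + 104·t and substitute into x ≡ 4 (mod 9): 104·t ≡ 4 − 7 = -3 (mod 9).
    Reduce coefficients mod 9: 5·t ≡ 6 (mod 9).
    The inverse of 5 mod 9 is 2 (since 5·2 = 10 = 1·9 + 1), so t ≡ 2·6 = 12 ≡ 3 (mod 9).
    Then x = 7 + 104·3 = 319, valid modulo lcm(104, 9) = 936: x ≡ 319 (mod 936).
Verify: 319 mod 8 = 7 ✓, 319 mod 13 = 7 ✓, 319 mod 9 = 4 ✓.

x ≡ 319 (mod 936).


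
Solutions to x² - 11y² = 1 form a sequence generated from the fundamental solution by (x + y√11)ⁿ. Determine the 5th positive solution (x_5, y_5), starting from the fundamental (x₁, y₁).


Step 1: Find the fundamental solution (x₁, y₁) of x² - 11y² = 1.
  Expand √11 as a continued fraction. a₀ = ⌊√11⌋ = 3; iterate m_{k+1} = d_k·a_k − m_k, d_{k+1} = (11 − m_{k+1}²)/d_k, a_{k+1} = ⌊(a₀ + m_{k+1})/d_{k+1}⌋ (starting m₀ = 0, d₀ = 1), with convergents p_k = a_k·p_{k-1} + p_{k-2}, q_k = a_k·q_{k-1} + q_{k-2} (p₋₁ = 1, q₋₁ = 0):
  k = 0: a₀ = 3; p₀/q₀ = 3/1; p₀² − 11·q₀² = 9 − 11 = -2.
  k = 1: m = 3, d = 2, a = ⌊(3 + 3)/2⌋ = 3; p/q = (3·3 + 1)/(3·1 + 0) = 10/3; p² − 11·q² = 100 − 99 = 1.
  The first convergent with p² − 11·q² = 1 gives the fundamental solution (x₁, y₁) = (10, 3).
Step 2: Apply the recurrence (x_{n+1}, y_{n+1}) = (x₁x_n + 11y₁y_n, x₁y_n + y₁x_n) repeatedly.
  From (x_1, y_1) = (10, 3): x_2 = 10·10 + 11·3·3 = 199; y_2 = 10·3 + 3·10 = 60.
  From (x_2, y_2) = (199, 60): x_3 = 10·199 + 11·3·60 = 3970; y_3 = 10·60 + 3·199 = 1197.
  From (x_3, y_3) = (3970, 1197): x_4 = 10·3970 + 11·3·1197 = 79201; y_4 = 10·1197 + 3·3970 = 23880.
  From (x_4, y_4) = (79201, 23880): x_5 = 10·79201 + 11·3·23880 = 1580050; y_5 = 10·23880 + 3·79201 = 476403.
Step 3: Verify x_5² - 11·y_5² = 2496558002500 - 2496558002499 = 1 (should be 1). ✓

(x_1, y_1) = (10, 3); (x_5, y_5) = (1580050, 476403).


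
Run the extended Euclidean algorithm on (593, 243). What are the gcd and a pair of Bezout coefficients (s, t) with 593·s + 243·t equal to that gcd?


Euclidean algorithm on (593, 243) — divide until remainder is 0:
  593 = 2 · 243 + 107
  243 = 2 · 107 + 29
  107 = 3 · 29 + 20
  29 = 1 · 20 + 9
  20 = 2 · 9 + 2
  9 = 4 · 2 + 1
  2 = 2 · 1 + 0
gcd(593, 243) = 1.
Track Bezout coefficients alongside the remainders: start with r₀ = 593 = a·1 + b·0 (s = 1, t = 0) and r₁ = 243 = a·0 + b·1 (s = 0, t = 1); each new remainder r_{k+1} = r_{k-1} − q_k·r_k inherits s_{k+1} = s_{k-1} − q_k·s_k, t_{k+1} = t_{k-1} − q_k·t_k, so r_k = a·s_k + b·t_k at every step:
  q = 2: r = 107, s = 1 − 2·0 = 1, t = 0 − 2·1 = -2  (check: 593·1 + 243·(-2) = 107)
  q = 2: r = 29, s = 0 − 2·1 = -2, t = 1 − 2·(-2) = 5  (check: 593·(-2) + 243·5 = 29)
  q = 3: r = 20, s = 1 − 3·(-2) = 7, t = -2 − 3·5 = -17  (check: 593·7 + 243·(-17) = 20)
  q = 1: r = 9, s = -2 − 1·7 = -9, t = 5 − 1·(-17) = 22  (check: 593·(-9) + 243·22 = 9)
  q = 2: r = 2, s = 7 − 2·(-9) = 25, t = -17 − 2·22 = -61  (check: 593·25 + 243·(-61) = 2)
  q = 4: r = 1, s = -9 − 4·25 = -109, t = 22 − 4·(-61) = 266  (check: 593·(-109) + 243·266 = 1)
The row with r = 1 (the gcd) gives the Bezout coefficients s = -109, t = 266.
Result: 593 · (-109) + 243 · (266) = 1.

gcd(593, 243) = 1; s = -109, t = 266 (check: 593·(-109) + 243·266 = 1).


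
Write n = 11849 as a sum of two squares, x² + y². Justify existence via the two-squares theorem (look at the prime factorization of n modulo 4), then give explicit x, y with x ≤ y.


Step 1: Factor n = 11849 = 17^2 · 41.
Step 2: Check the mod-4 condition on each prime factor: 17 ≡ 1 (mod 4), exponent 2; 41 ≡ 1 (mod 4), exponent 1.
All primes ≡ 3 (mod 4) appear to even exponent (or don't appear), so by the two-squares theorem n IS expressible as a sum of two squares.
Step 3: Build a representation. Here n = 17 · 17 · 41 is a product of primes ≡ 1 (mod 4). Each prime p ≡ 1 (mod 4) is itself a sum of two squares; find a² by testing p − a² for a perfect square:
  17: 17 − 1² = 16 = 4² ⇒ 17 = 1² + 4².
  41: 41 − 1² = 40, 41 − 2² = 37, 41 − 3² = 32, 41 − 4² = 25 = 5² ⇒ 41 = 4² + 5².
  Combine using the Brahmagupta–Fibonacci identity (a² + b²)(c² + d²) = (ac − bd)² + (ad + bc)² = (ac + bd)² + (ad − bc)²:
  17 · 17 = 289: from (1² + 4²)(1² + 4²), take (1·1 − 4·4, 1·4 + 4·1) = (1 − 16, 4 + 4) = (-15, 8); dropping signs (only squares matter) gives (15, 8); check 15² + 8² = 225 + 64 = 289 ✓.
  289 · 41 = 11849: from (15² + 8²)(4² + 5²), take (15·4 − 8·5, 15·5 + 8·4) = (60 − 40, 75 + 32) = (20, 107); check 20² + 107² = 400 + 11449 = 11849 ✓.
Step 4: Order so x ≤ y and verify: 20² + 107² = 400 + 11449 = 11849 = n. ✓

n = 11849 = 20² + 107² (one valid representation with x ≤ y).


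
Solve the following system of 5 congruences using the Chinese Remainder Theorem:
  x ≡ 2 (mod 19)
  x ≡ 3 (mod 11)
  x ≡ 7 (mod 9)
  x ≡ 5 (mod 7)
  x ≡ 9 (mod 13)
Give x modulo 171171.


Product of moduli M = 19 · 11 · 9 · 7 · 13 = 171171.
Merge one congruence at a time:
  Start: x ≡ 2 (mod 19).
  Combine with x ≡ 3 (mod 11); new modulus lcm = 209.
    Write x = 2 + 19·t and substitute into x ≡ 3 (mod 11): 19·t ≡ 3 − 2 = 1 (mod 11).
    Reduce coefficients mod 11: 8·t ≡ 1 (mod 11).
    The inverse of 8 mod 11 is 7 (since 8·7 = 56 = 5·11 + 1), so t ≡ 7·1 = 7 ≡ 7 (mod 11).
    Then x = 2 + 19·7 = 135, valid modulo lcm(19, 11) = 209: x ≡ 135 (mod 209).
  Combine with x ≡ 7 (mod 9); new modulus lcm = 1881.
    Write x = 135 + 209·t and substitute into x ≡ 7 (mod 9): 209·t ≡ 7 − 135 = -128 (mod 9).
    Reduce coefficients mod 9: 2·t ≡ 7 (mod 9).
    The inverse of 2 mod 9 is 5 (since 2·5 = 10 = 1·9 + 1), so t ≡ 5·7 = 35 ≡ 8 (mod 9).
    Then x = 135 + 209·8 = 1807, valid modulo lcm(209, 9) = 1881: x ≡ 1807 (mod 1881).
  Combine with x ≡ 5 (mod 7); new modulus lcm = 13167.
    Write x = 1807 + 1881·t and substitute into x ≡ 5 (mod 7): 1881·t ≡ 5 − 1807 = -1802 (mod 7).
    Reduce coefficients mod 7: 5·t ≡ 4 (mod 7).
    The inverse of 5 mod 7 is 3 (since 5·3 = 15 = 2·7 + 1), so t ≡ 3·4 = 12 ≡ 5 (mod 7).
    Then x = 1807 + 1881·5 = 11212, valid modulo lcm(1881, 7) = 13167: x ≡ 11212 (mod 13167).
  Combine with x ≡ 9 (mod 13); new modulus lcm = 171171.
    Write x = 11212 + 13167·t and substitute into x ≡ 9 (mod 13): 13167·t ≡ 9 − 11212 = -11203 (mod 13).
    Reduce coefficients mod 13: 11·t ≡ 3 (mod 13).
    The inverse of 11 mod 13 is 6 (since 11·6 = 66 = 5·13 + 1), so t ≡ 6·3 = 18 ≡ 5 (mod 13).
    Then x = 11212 + 13167·5 = 77047, valid modulo lcm(13167, 13) = 171171: x ≡ 77047 (mod 171171).
Verify against each original: 77047 mod 19 = 2, 77047 mod 11 = 3, 77047 mod 9 = 7, 77047 mod 7 = 5, 77047 mod 13 = 9.

x ≡ 77047 (mod 171171).


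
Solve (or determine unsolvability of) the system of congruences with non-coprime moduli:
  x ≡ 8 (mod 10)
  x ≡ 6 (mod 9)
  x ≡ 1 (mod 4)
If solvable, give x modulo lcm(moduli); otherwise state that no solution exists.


Moduli 10, 9, 4 are not pairwise coprime, so CRT works modulo lcm(m_i) when all pairwise compatibility conditions hold.
Pairwise compatibility: gcd(m_i, m_j) must divide a_i - a_j for every pair.
Merge one congruence at a time:
  Start: x ≡ 8 (mod 10).
  Combine with x ≡ 6 (mod 9): gcd(10, 9) = 1; 6 - 8 = -2, which IS divisible by 1, so compatible.
    Write x = 8 + 10·t and substitute into x ≡ 6 (mod 9): 10·t ≡ 6 − 8 = -2 (mod 9).
    Reduce coefficients mod 9: 1·t ≡ 7 (mod 9).
    So t ≡ 7 (mod 9).
    Then x = 8 + 10·7 = 78, valid modulo lcm(10, 9) = 90: x ≡ 78 (mod 90).
  Combine with x ≡ 1 (mod 4): gcd(90, 4) = 2, and 1 - 78 = -77 is NOT divisible by 2.
    ⇒ system is inconsistent (no integer solution).

No solution (the system is inconsistent).


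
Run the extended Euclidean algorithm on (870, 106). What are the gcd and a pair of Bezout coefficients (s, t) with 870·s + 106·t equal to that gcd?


Euclidean algorithm on (870, 106) — divide until remainder is 0:
  870 = 8 · 106 + 22
  106 = 4 · 22 + 18
  22 = 1 · 18 + 4
  18 = 4 · 4 + 2
  4 = 2 · 2 + 0
gcd(870, 106) = 2.
Track Bezout coefficients alongside the remainders: start with r₀ = 870 = a·1 + b·0 (s = 1, t = 0) and r₁ = 106 = a·0 + b·1 (s = 0, t = 1); each new remainder r_{k+1} = r_{k-1} − q_k·r_k inherits s_{k+1} = s_{k-1} − q_k·s_k, t_{k+1} = t_{k-1} − q_k·t_k, so r_k = a·s_k + b·t_k at every step:
  q = 8: r = 22, s = 1 − 8·0 = 1, t = 0 − 8·1 = -8  (check: 870·1 + 106·(-8) = 22)
  q = 4: r = 18, s = 0 − 4·1 = -4, t = 1 − 4·(-8) = 33  (check: 870·(-4) + 106·33 = 18)
  q = 1: r = 4, s = 1 − 1·(-4) = 5, t = -8 − 1·33 = -41  (check: 870·5 + 106·(-41) = 4)
  q = 4: r = 2, s = -4 − 4·5 = -24, t = 33 − 4·(-41) = 197  (check: 870·(-24) + 106·197 = 2)
The row with r = 2 (the gcd) gives the Bezout coefficients s = -24, t = 197.
Result: 870 · (-24) + 106 · (197) = 2.

gcd(870, 106) = 2; s = -24, t = 197 (check: 870·(-24) + 106·197 = 2).


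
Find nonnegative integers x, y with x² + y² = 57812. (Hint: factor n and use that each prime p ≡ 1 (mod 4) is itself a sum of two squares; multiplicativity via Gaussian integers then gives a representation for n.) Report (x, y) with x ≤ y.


Step 1: Factor n = 57812 = 2^2 · 97 · 149.
Step 2: Check the mod-4 condition on each prime factor: 2 = 2 (special); 97 ≡ 1 (mod 4), exponent 1; 149 ≡ 1 (mod 4), exponent 1.
All primes ≡ 3 (mod 4) appear to even exponent (or don't appear), so by the two-squares theorem n IS expressible as a sum of two squares.
Step 3: Build a representation. Group n = k² · m with k = 2 and m = 97 · 149 = 14453 (a product of primes ≡ 1 (mod 4)); a representation of m scales to one of n via (k·x)² + (k·y)² = k²(x² + y²). Each prime p ≡ 1 (mod 4) is itself a sum of two squares; find a² by testing p − a² for a perfect square:
  97: 97 − 1² = 96, 97 − 2² = 93, 97 − 3² = 88, 97 − 4² = 81 = 9² ⇒ 97 = 4² + 9².
  149: 149 − 1² = 148, 149 − 2² = 145, 149 − 3² = 140, 149 − 4² = 133, 149 − 5² = 124, 149 − 6² = 113, 149 − 7² = 100 = 10² ⇒ 149 = 7² + 10².
  Combine using the Brahmagupta–Fibonacci identity (a² + b²)(c² + d²) = (ac − bd)² + (ad + bc)² = (ac + bd)² + (ad − bc)²:
  97 · 149 = 14453: from (4² + 9²)(7² + 10²), take (4·7 − 9·10, 4·10 + 9·7) = (28 − 90, 40 + 63) = (-62, 103); dropping signs (only squares matter) gives (62, 103); check 62² + 103² = 3844 + 10609 = 14453 ✓.
  Scale by k = 2: (2·62, 2·103) = (124, 206).
Step 4: Order so x ≤ y and verify: 124² + 206² = 15376 + 42436 = 57812 = n. ✓

n = 57812 = 124² + 206² (one valid representation with x ≤ y).


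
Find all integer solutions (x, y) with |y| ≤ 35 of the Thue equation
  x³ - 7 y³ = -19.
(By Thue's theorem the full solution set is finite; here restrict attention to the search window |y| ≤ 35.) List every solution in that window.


The equation is x³ - 7y³ = -19. For fixed y, x³ = 7·y³ − 19, so a solution requires the RHS to be a perfect cube.
Strategy: iterate y from -35 to 35, compute RHS = 7·y³ − 19, and check whether it is a (positive or negative) perfect cube.
Check small values of y:
  y = 0: RHS = -19 is not a perfect cube.
  y = 1: RHS = -12 is not a perfect cube.
  y = -1: RHS = -26 is not a perfect cube.
  y = 2: RHS = 37 is not a perfect cube.
  y = -2: RHS = -75 is not a perfect cube.
  y = 3: RHS = 170 is not a perfect cube.
  y = -3: RHS = -208 is not a perfect cube.
Continuing the search up to |y| = 35 finds no solutions either.
No (x, y) in the scanned range satisfies the equation.

No integer solutions with |y| ≤ 35.


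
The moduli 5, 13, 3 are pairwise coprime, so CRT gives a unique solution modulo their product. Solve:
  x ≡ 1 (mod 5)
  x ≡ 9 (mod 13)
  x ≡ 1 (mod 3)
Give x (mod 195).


Moduli 5, 13, 3 are pairwise coprime; by CRT there is a unique solution modulo M = 5 · 13 · 3 = 195.
Solve pairwise, accumulating the modulus:
  Start with x ≡ 1 (mod 5).
  Combine with x ≡ 9 (mod 13): since gcd(5, 13) = 1, we get a unique residue mod 65.
    Write x = 1 + 5·t and substitute into x ≡ 9 (mod 13): 5·t ≡ 9 − 1 = 8 (mod 13).
    The inverse of 5 mod 13 is 8 (since 5·8 = 40 = 3·13 + 1), so t ≡ 8·8 = 64 ≡ 12 (mod 13).
    Then x = 1 + 5·12 = 61, valid modulo lcm(5, 13) = 65: x ≡ 61 (mod 65).
  Combine with x ≡ 1 (mod 3): since gcd(65, 3) = 1, we get a unique residue mod 195.
    Write x = 61 + 65·t and substitute into x ≡ 1 (mod 3): 65·t ≡ 1 − 61 = -60 (mod 3).
    Reduce coefficients mod 3: 2·t ≡ 0 (mod 3).
    The inverse of 2 mod 3 is 2 (since 2·2 = 4 = 1·3 + 1), so t ≡ 2·0 = 0 ≡ 0 (mod 3).
    Then x = 61 + 65·0 = 61, valid modulo lcm(65, 3) = 195: x ≡ 61 (mod 195).
Verify: 61 mod 5 = 1 ✓, 61 mod 13 = 9 ✓, 61 mod 3 = 1 ✓.

x ≡ 61 (mod 195).


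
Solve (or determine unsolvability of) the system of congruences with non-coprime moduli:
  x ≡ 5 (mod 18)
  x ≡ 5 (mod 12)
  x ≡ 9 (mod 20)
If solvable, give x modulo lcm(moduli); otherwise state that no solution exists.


Moduli 18, 12, 20 are not pairwise coprime, so CRT works modulo lcm(m_i) when all pairwise compatibility conditions hold.
Pairwise compatibility: gcd(m_i, m_j) must divide a_i - a_j for every pair.
Merge one congruence at a time:
  Start: x ≡ 5 (mod 18).
  Combine with x ≡ 5 (mod 12): gcd(18, 12) = 6; 5 - 5 = 0, which IS divisible by 6, so compatible.
    Write x = 5 + 18·t and substitute into x ≡ 5 (mod 12): 18·t ≡ 5 − 5 = 0 (mod 12).
    Divide the congruence (and modulus) by g = 6: 3·t ≡ 0 (mod 2).
    Reduce coefficients mod 2: 1·t ≡ 0 (mod 2).
    So t ≡ 0 (mod 2).
    Then x = 5 + 18·0 = 5, valid modulo lcm(18, 12) = 36: x ≡ 5 (mod 36).
  Combine with x ≡ 9 (mod 20): gcd(36, 20) = 4; 9 - 5 = 4, which IS divisible by 4, so compatible.
    Write x = 5 + 36·t and substitute into x ≡ 9 (mod 20): 36·t ≡ 9 − 5 = 4 (mod 20).
    Divide the congruence (and modulus) by g = 4: 9·t ≡ 1 (mod 5).
    Reduce coefficients mod 5: 4·t ≡ 1 (mod 5).
    The inverse of 4 mod 5 is 4 (since 4·4 = 16 = 3·5 + 1), so t ≡ 4·1 = 4 ≡ 4 (mod 5).
    Then x = 5 + 36·4 = 149, valid modulo lcm(36, 20) = 180: x ≡ 149 (mod 180).
Verify: 149 mod 18 = 5, 149 mod 12 = 5, 149 mod 20 = 9.

x ≡ 149 (mod 180).


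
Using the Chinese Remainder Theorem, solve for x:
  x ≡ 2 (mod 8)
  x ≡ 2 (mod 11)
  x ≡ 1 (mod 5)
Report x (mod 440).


Moduli 8, 11, 5 are pairwise coprime; by CRT there is a unique solution modulo M = 8 · 11 · 5 = 440.
Solve pairwise, accumulating the modulus:
  Start with x ≡ 2 (mod 8).
  Combine with x ≡ 2 (mod 11): since gcd(8, 11) = 1, we get a unique residue mod 88.
    Write x = 2 + 8·t and substitute into x ≡ 2 (mod 11): 8·t ≡ 2 − 2 = 0 (mod 11).
    The inverse of 8 mod 11 is 7 (since 8·7 = 56 = 5·11 + 1), so t ≡ 7·0 = 0 ≡ 0 (mod 11).
    Then x = 2 + 8·0 = 2, valid modulo lcm(8, 11) = 88: x ≡ 2 (mod 88).
  Combine with x ≡ 1 (mod 5): since gcd(88, 5) = 1, we get a unique residue mod 440.
    Write x = 2 + 88·t and substitute into x ≡ 1 (mod 5): 88·t ≡ 1 − 2 = -1 (mod 5).
    Reduce coefficients mod 5: 3·t ≡ 4 (mod 5).
    The inverse of 3 mod 5 is 2 (since 3·2 = 6 = 1·5 + 1), so t ≡ 2·4 = 8 ≡ 3 (mod 5).
    Then x = 2 + 88·3 = 266, valid modulo lcm(88, 5) = 440: x ≡ 266 (mod 440).
Verify: 266 mod 8 = 2 ✓, 266 mod 11 = 2 ✓, 266 mod 5 = 1 ✓.

x ≡ 266 (mod 440).


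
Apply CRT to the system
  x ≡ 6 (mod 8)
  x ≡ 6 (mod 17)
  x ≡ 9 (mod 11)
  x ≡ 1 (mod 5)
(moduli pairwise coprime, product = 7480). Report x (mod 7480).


Product of moduli M = 8 · 17 · 11 · 5 = 7480.
Merge one congruence at a time:
  Start: x ≡ 6 (mod 8).
  Combine with x ≡ 6 (mod 17); new modulus lcm = 136.
    Write x = 6 + 8·t and substitute into x ≡ 6 (mod 17): 8·t ≡ 6 − 6 = 0 (mod 17).
    The inverse of 8 mod 17 is 15 (since 8·15 = 120 = 7·17 + 1), so t ≡ 15·0 = 0 ≡ 0 (mod 17).
    Then x = 6 + 8·0 = 6, valid modulo lcm(8, 17) = 136: x ≡ 6 (mod 136).
  Combine with x ≡ 9 (mod 11); new modulus lcm = 1496.
    Write x = 6 + 136·t and substitute into x ≡ 9 (mod 11): 136·t ≡ 9 − 6 = 3 (mod 11).
    Reduce coefficients mod 11: 4·t ≡ 3 (mod 11).
    The inverse of 4 mod 11 is 3 (since 4·3 = 12 = 1·11 + 1), so t ≡ 3·3 = 9 ≡ 9 (mod 11).
    Then x = 6 + 136·9 = 1230, valid modulo lcm(136, 11) = 1496: x ≡ 1230 (mod 1496).
  Combine with x ≡ 1 (mod 5); new modulus lcm = 7480.
    Write x = 1230 + 1496·t and substitute into x ≡ 1 (mod 5): 1496·t ≡ 1 − 1230 = -1229 (mod 5).
    Reduce coefficients mod 5: 1·t ≡ 1 (mod 5).
    So t ≡ 1 (mod 5).
    Then x = 1230 + 1496·1 = 2726, valid modulo lcm(1496, 5) = 7480: x ≡ 2726 (mod 7480).
Verify against each original: 2726 mod 8 = 6, 2726 mod 17 = 6, 2726 mod 11 = 9, 2726 mod 5 = 1.

x ≡ 2726 (mod 7480).


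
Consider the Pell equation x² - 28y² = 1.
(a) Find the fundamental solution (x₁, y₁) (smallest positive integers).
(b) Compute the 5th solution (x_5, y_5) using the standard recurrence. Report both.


Step 1: Find the fundamental solution (x₁, y₁) of x² - 28y² = 1.
  Expand √28 as a continued fraction. a₀ = ⌊√28⌋ = 5; iterate m_{k+1} = d_k·a_k − m_k, d_{k+1} = (28 − m_{k+1}²)/d_k, a_{k+1} = ⌊(a₀ + m_{k+1})/d_{k+1}⌋ (starting m₀ = 0, d₀ = 1), with convergents p_k = a_k·p_{k-1} + p_{k-2}, q_k = a_k·q_{k-1} + q_{k-2} (p₋₁ = 1, q₋₁ = 0):
  k = 0: a₀ = 5; p₀/q₀ = 5/1; p₀² − 28·q₀² = 25 − 28 = -3.
  k = 1: m = 5, d = 3, a = ⌊(5 + 5)/3⌋ = 3; p/q = (3·5 + 1)/(3·1 + 0) = 16/3; p² − 28·q² = 256 − 252 = 4.
  k = 2: m = 4, d = 4, a = ⌊(5 + 4)/4⌋ = 2; p/q = (2·16 + 5)/(2·3 + 1) = 37/7; p² − 28·q² = 1369 − 1372 = -3.
  k = 3: m = 4, d = 3, a = ⌊(5 + 4)/3⌋ = 3; p/q = (3·37 + 16)/(3·7 + 3) = 127/24; p² − 28·q² = 16129 − 16128 = 1.
  The first convergent with p² − 28·q² = 1 gives the fundamental solution (x₁, y₁) = (127, 24).
Step 2: Apply the recurrence (x_{n+1}, y_{n+1}) = (x₁x_n + 28y₁y_n, x₁y_n + y₁x_n) repeatedly.
  From (x_1, y_1) = (127, 24): x_2 = 127·127 + 28·24·24 = 32257; y_2 = 127·24 + 24·127 = 6096.
  From (x_2, y_2) = (32257, 6096): x_3 = 127·32257 + 28·24·6096 = 8193151; y_3 = 127·6096 + 24·32257 = 1548360.
  From (x_3, y_3) = (8193151, 1548360): x_4 = 127·8193151 + 28·24·1548360 = 2081028097; y_4 = 127·1548360 + 24·8193151 = 393277344.
  From (x_4, y_4) = (2081028097, 393277344): x_5 = 127·2081028097 + 28·24·393277344 = 528572943487; y_5 = 127·393277344 + 24·2081028097 = 99890897016.
Step 3: Verify x_5² - 28·y_5² = 279389356586511295719169 - 279389356586511295719168 = 1 (should be 1). ✓

(x_1, y_1) = (127, 24); (x_5, y_5) = (528572943487, 99890897016).


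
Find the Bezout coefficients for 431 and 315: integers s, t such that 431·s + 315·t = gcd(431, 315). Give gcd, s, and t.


Euclidean algorithm on (431, 315) — divide until remainder is 0:
  431 = 1 · 315 + 116
  315 = 2 · 116 + 83
  116 = 1 · 83 + 33
  83 = 2 · 33 + 17
  33 = 1 · 17 + 16
  17 = 1 · 16 + 1
  16 = 16 · 1 + 0
gcd(431, 315) = 1.
Track Bezout coefficients alongside the remainders: start with r₀ = 431 = a·1 + b·0 (s = 1, t = 0) and r₁ = 315 = a·0 + b·1 (s = 0, t = 1); each new remainder r_{k+1} = r_{k-1} − q_k·r_k inherits s_{k+1} = s_{k-1} − q_k·s_k, t_{k+1} = t_{k-1} − q_k·t_k, so r_k = a·s_k + b·t_k at every step:
  q = 1: r = 116, s = 1 − 1·0 = 1, t = 0 − 1·1 = -1  (check: 431·1 + 315·(-1) = 116)
  q = 2: r = 83, s = 0 − 2·1 = -2, t = 1 − 2·(-1) = 3  (check: 431·(-2) + 315·3 = 83)
  q = 1: r = 33, s = 1 − 1·(-2) = 3, t = -1 − 1·3 = -4  (check: 431·3 + 315·(-4) = 33)
  q = 2: r = 17, s = -2 − 2·3 = -8, t = 3 − 2·(-4) = 11  (check: 431·(-8) + 315·11 = 17)
  q = 1: r = 16, s = 3 − 1·(-8) = 11, t = -4 − 1·11 = -15  (check: 431·11 + 315·(-15) = 16)
  q = 1: r = 1, s = -8 − 1·11 = -19, t = 11 − 1·(-15) = 26  (check: 431·(-19) + 315·26 = 1)
The row with r = 1 (the gcd) gives the Bezout coefficients s = -19, t = 26.
Result: 431 · (-19) + 315 · (26) = 1.

gcd(431, 315) = 1; s = -19, t = 26 (check: 431·(-19) + 315·26 = 1).


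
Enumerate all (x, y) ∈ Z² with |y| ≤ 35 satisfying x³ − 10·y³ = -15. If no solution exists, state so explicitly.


The equation is x³ - 10y³ = -15. For fixed y, x³ = 10·y³ − 15, so a solution requires the RHS to be a perfect cube.
Strategy: iterate y from -35 to 35, compute RHS = 10·y³ − 15, and check whether it is a (positive or negative) perfect cube.
Check small values of y:
  y = 0: RHS = -15 is not a perfect cube.
  y = 1: RHS = -5 is not a perfect cube.
  y = -1: RHS = -25 is not a perfect cube.
  y = 2: RHS = 65 is not a perfect cube.
  y = -2: RHS = -95 is not a perfect cube.
  y = 3: RHS = 255 is not a perfect cube.
  y = -3: RHS = -285 is not a perfect cube.
Continuing the search up to |y| = 35 finds no solutions either.
No (x, y) in the scanned range satisfies the equation.

No integer solutions with |y| ≤ 35.


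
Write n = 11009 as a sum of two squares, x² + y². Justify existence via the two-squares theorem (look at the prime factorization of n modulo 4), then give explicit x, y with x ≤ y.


Step 1: Factor n = 11009 = 101 · 109.
Step 2: Check the mod-4 condition on each prime factor: 101 ≡ 1 (mod 4), exponent 1; 109 ≡ 1 (mod 4), exponent 1.
All primes ≡ 3 (mod 4) appear to even exponent (or don't appear), so by the two-squares theorem n IS expressible as a sum of two squares.
Step 3: Build a representation. Here n = 101 · 109 is a product of primes ≡ 1 (mod 4). Each prime p ≡ 1 (mod 4) is itself a sum of two squares; find a² by testing p − a² for a perfect square:
  101: 101 − 1² = 100 = 10² ⇒ 101 = 1² + 10².
  109: 109 − 1² = 108, 109 − 2² = 105, 109 − 3² = 100 = 10² ⇒ 109 = 3² + 10².
  Combine using the Brahmagupta–Fibonacci identity (a² + b²)(c² + d²) = (ac − bd)² + (ad + bc)² = (ac + bd)² + (ad − bc)²:
  101 · 109 = 11009: from (1² + 10²)(3² + 10²), take (1·3 − 10·10, 1·10 + 10·3) = (3 − 100, 10 + 30) = (-97, 40); dropping signs (only squares matter) gives (97, 40); check 97² + 40² = 9409 + 1600 = 11009 ✓.
Step 4: Order so x ≤ y and verify: 40² + 97² = 1600 + 9409 = 11009 = n. ✓

n = 11009 = 40² + 97² (one valid representation with x ≤ y).


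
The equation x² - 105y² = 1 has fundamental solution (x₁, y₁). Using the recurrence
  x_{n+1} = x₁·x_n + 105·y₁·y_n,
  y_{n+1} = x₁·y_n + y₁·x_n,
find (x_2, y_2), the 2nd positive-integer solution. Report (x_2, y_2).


Step 1: Find the fundamental solution (x₁, y₁) of x² - 105y² = 1.
  Expand √105 as a continued fraction. a₀ = ⌊√105⌋ = 10; iterate m_{k+1} = d_k·a_k − m_k, d_{k+1} = (105 − m_{k+1}²)/d_k, a_{k+1} = ⌊(a₀ + m_{k+1})/d_{k+1}⌋ (starting m₀ = 0, d₀ = 1), with convergents p_k = a_k·p_{k-1} + p_{k-2}, q_k = a_k·q_{k-1} + q_{k-2} (p₋₁ = 1, q₋₁ = 0):
  k = 0: a₀ = 10; p₀/q₀ = 10/1; p₀² − 105·q₀² = 100 − 105 = -5.
  k = 1: m = 10, d = 5, a = ⌊(10 + 10)/5⌋ = 4; p/q = (4·10 + 1)/(4·1 + 0) = 41/4; p² − 105·q² = 1681 − 1680 = 1.
  The first convergent with p² − 105·q² = 1 gives the fundamental solution (x₁, y₁) = (41, 4).
Step 2: Apply the recurrence (x_{n+1}, y_{n+1}) = (x₁x_n + 105y₁y_n, x₁y_n + y₁x_n) repeatedly.
  From (x_1, y_1) = (41, 4): x_2 = 41·41 + 105·4·4 = 3361; y_2 = 41·4 + 4·41 = 328.
Step 3: Verify x_2² - 105·y_2² = 11296321 - 11296320 = 1 (should be 1). ✓

(x_1, y_1) = (41, 4); (x_2, y_2) = (3361, 328).


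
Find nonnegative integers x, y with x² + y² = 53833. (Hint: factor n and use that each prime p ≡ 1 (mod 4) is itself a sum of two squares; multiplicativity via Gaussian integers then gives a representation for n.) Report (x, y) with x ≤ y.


Step 1: Factor n = 53833 = 13 · 41 · 101.
Step 2: Check the mod-4 condition on each prime factor: 13 ≡ 1 (mod 4), exponent 1; 41 ≡ 1 (mod 4), exponent 1; 101 ≡ 1 (mod 4), exponent 1.
All primes ≡ 3 (mod 4) appear to even exponent (or don't appear), so by the two-squares theorem n IS expressible as a sum of two squares.
Step 3: Build a representation. Here n = 13 · 41 · 101 is a product of primes ≡ 1 (mod 4). Each prime p ≡ 1 (mod 4) is itself a sum of two squares; find a² by testing p − a² for a perfect square:
  13: 13 − 1² = 12, 13 − 2² = 9 = 3² ⇒ 13 = 2² + 3².
  41: 41 − 1² = 40, 41 − 2² = 37, 41 − 3² = 32, 41 − 4² = 25 = 5² ⇒ 41 = 4² + 5².
  101: 101 − 1² = 100 = 10² ⇒ 101 = 1² + 10².
  Combine using the Brahmagupta–Fibonacci identity (a² + b²)(c² + d²) = (ac − bd)² + (ad + bc)² = (ac + bd)² + (ad − bc)²:
  13 · 41 = 533: from (2² + 3²)(4² + 5²), take (2·4 − 3·5, 2·5 + 3·4) = (8 − 15, 10 + 12) = (-7, 22); dropping signs (only squares matter) gives (7, 22); check 7² + 22² = 49 + 484 = 533 ✓.
  533 · 101 = 53833: from (7² + 22²)(1² + 10²), take (7·1 − 22·10, 7·10 + 22·1) = (7 − 220, 70 + 22) = (-213, 92); dropping signs (only squares matter) gives (213, 92); check 213² + 92² = 45369 + 8464 = 53833 ✓.
Step 4: Order so x ≤ y and verify: 92² + 213² = 8464 + 45369 = 53833 = n. ✓

n = 53833 = 92² + 213² (one valid representation with x ≤ y).


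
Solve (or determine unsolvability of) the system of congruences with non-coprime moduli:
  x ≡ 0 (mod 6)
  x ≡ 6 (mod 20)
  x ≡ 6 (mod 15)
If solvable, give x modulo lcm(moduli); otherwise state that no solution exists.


Moduli 6, 20, 15 are not pairwise coprime, so CRT works modulo lcm(m_i) when all pairwise compatibility conditions hold.
Pairwise compatibility: gcd(m_i, m_j) must divide a_i - a_j for every pair.
Merge one congruence at a time:
  Start: x ≡ 0 (mod 6).
  Combine with x ≡ 6 (mod 20): gcd(6, 20) = 2; 6 - 0 = 6, which IS divisible by 2, so compatible.
    Write x = 0 + 6·t and substitute into x ≡ 6 (mod 20): 6·t ≡ 6 − 0 = 6 (mod 20).
    Divide the congruence (and modulus) by g = 2: 3·t ≡ 3 (mod 10).
    The inverse of 3 mod 10 is 7 (since 3·7 = 21 = 2·10 + 1), so t ≡ 7·3 = 21 ≡ 1 (mod 10).
    Then x = 0 + 6·1 = 6, valid modulo lcm(6, 20) = 60: x ≡ 6 (mod 60).
  Combine with x ≡ 6 (mod 15): gcd(60, 15) = 15; 6 - 6 = 0, which IS divisible by 15, so compatible.
    Write x = 6 + 60·t and substitute into x ≡ 6 (mod 15): 60·t ≡ 6 − 6 = 0 (mod 15).
    Divide the congruence (and modulus) by g = 15: 4·t ≡ 0 (mod 1).
    Modulo 1 every t works; take t = 0.
    Then x = 6 + 60·0 = 6, valid modulo lcm(60, 15) = 60: x ≡ 6 (mod 60).
Verify: 6 mod 6 = 0, 6 mod 20 = 6, 6 mod 15 = 6.

x ≡ 6 (mod 60).


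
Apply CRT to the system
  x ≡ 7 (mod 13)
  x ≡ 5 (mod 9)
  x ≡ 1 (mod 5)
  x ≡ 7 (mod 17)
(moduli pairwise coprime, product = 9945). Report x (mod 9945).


Product of moduli M = 13 · 9 · 5 · 17 = 9945.
Merge one congruence at a time:
  Start: x ≡ 7 (mod 13).
  Combine with x ≡ 5 (mod 9); new modulus lcm = 117.
    Write x = 7 + 13·t and substitute into x ≡ 5 (mod 9): 13·t ≡ 5 − 7 = -2 (mod 9).
    Reduce coefficients mod 9: 4·t ≡ 7 (mod 9).
    The inverse of 4 mod 9 is 7 (since 4·7 = 28 = 3·9 + 1), so t ≡ 7·7 = 49 ≡ 4 (mod 9).
    Then x = 7 + 13·4 = 59, valid modulo lcm(13, 9) = 117: x ≡ 59 (mod 117).
  Combine with x ≡ 1 (mod 5); new modulus lcm = 585.
    Write x = 59 + 117·t and substitute into x ≡ 1 (mod 5): 117·t ≡ 1 − 59 = -58 (mod 5).
    Reduce coefficients mod 5: 2·t ≡ 2 (mod 5).
    The inverse of 2 mod 5 is 3 (since 2·3 = 6 = 1·5 + 1), so t ≡ 3·2 = 6 ≡ 1 (mod 5).
    Then x = 59 + 117·1 = 176, valid modulo lcm(117, 5) = 585: x ≡ 176 (mod 585).
  Combine with x ≡ 7 (mod 17); new modulus lcm = 9945.
    Write x = 176 + 585·t and substitute into x ≡ 7 (mod 17): 585·t ≡ 7 − 176 = -169 (mod 17).
    Reduce coefficients mod 17: 7·t ≡ 1 (mod 17).
    The inverse of 7 mod 17 is 5 (since 7·5 = 35 = 2·17 + 1), so t ≡ 5·1 = 5 ≡ 5 (mod 17).
    Then x = 176 + 585·5 = 3101, valid modulo lcm(585, 17) = 9945: x ≡ 3101 (mod 9945).
Verify against each original: 3101 mod 13 = 7, 3101 mod 9 = 5, 3101 mod 5 = 1, 3101 mod 17 = 7.

x ≡ 3101 (mod 9945).


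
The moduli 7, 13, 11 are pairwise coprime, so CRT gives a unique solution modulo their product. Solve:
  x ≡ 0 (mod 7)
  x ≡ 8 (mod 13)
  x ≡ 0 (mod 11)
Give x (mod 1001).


Moduli 7, 13, 11 are pairwise coprime; by CRT there is a unique solution modulo M = 7 · 13 · 11 = 1001.
Solve pairwise, accumulating the modulus:
  Start with x ≡ 0 (mod 7).
  Combine with x ≡ 8 (mod 13): since gcd(7, 13) = 1, we get a unique residue mod 91.
    Write x = 0 + 7·t and substitute into x ≡ 8 (mod 13): 7·t ≡ 8 − 0 = 8 (mod 13).
    The inverse of 7 mod 13 is 2 (since 7·2 = 14 = 1·13 + 1), so t ≡ 2·8 = 16 ≡ 3 (mod 13).
    Then x = 0 + 7·3 = 21, valid modulo lcm(7, 13) = 91: x ≡ 21 (mod 91).
  Combine with x ≡ 0 (mod 11): since gcd(91, 11) = 1, we get a unique residue mod 1001.
    Write x = 21 + 91·t and substitute into x ≡ 0 (mod 11): 91·t ≡ 0 − 21 = -21 (mod 11).
    Reduce coefficients mod 11: 3·t ≡ 1 (mod 11).
    The inverse of 3 mod 11 is 4 (since 3·4 = 12 = 1·11 + 1), so t ≡ 4·1 = 4 ≡ 4 (mod 11).
    Then x = 21 + 91·4 = 385, valid modulo lcm(91, 11) = 1001: x ≡ 385 (mod 1001).
Verify: 385 mod 7 = 0 ✓, 385 mod 13 = 8 ✓, 385 mod 11 = 0 ✓.

x ≡ 385 (mod 1001).


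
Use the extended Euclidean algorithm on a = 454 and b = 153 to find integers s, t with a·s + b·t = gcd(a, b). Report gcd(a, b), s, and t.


Euclidean algorithm on (454, 153) — divide until remainder is 0:
  454 = 2 · 153 + 148
  153 = 1 · 148 + 5
  148 = 29 · 5 + 3
  5 = 1 · 3 + 2
  3 = 1 · 2 + 1
  2 = 2 · 1 + 0
gcd(454, 153) = 1.
Track Bezout coefficients alongside the remainders: start with r₀ = 454 = a·1 + b·0 (s = 1, t = 0) and r₁ = 153 = a·0 + b·1 (s = 0, t = 1); each new remainder r_{k+1} = r_{k-1} − q_k·r_k inherits s_{k+1} = s_{k-1} − q_k·s_k, t_{k+1} = t_{k-1} − q_k·t_k, so r_k = a·s_k + b·t_k at every step:
  q = 2: r = 148, s = 1 − 2·0 = 1, t = 0 − 2·1 = -2  (check: 454·1 + 153·(-2) = 148)
  q = 1: r = 5, s = 0 − 1·1 = -1, t = 1 − 1·(-2) = 3  (check: 454·(-1) + 153·3 = 5)
  q = 29: r = 3, s = 1 − 29·(-1) = 30, t = -2 − 29·3 = -89  (check: 454·30 + 153·(-89) = 3)
  q = 1: r = 2, s = -1 − 1·30 = -31, t = 3 − 1·(-89) = 92  (check: 454·(-31) + 153·92 = 2)
  q = 1: r = 1, s = 30 − 1·(-31) = 61, t = -89 − 1·92 = -181  (check: 454·61 + 153·(-181) = 1)
The row with r = 1 (the gcd) gives the Bezout coefficients s = 61, t = -181.
Result: 454 · (61) + 153 · (-181) = 1.

gcd(454, 153) = 1; s = 61, t = -181 (check: 454·61 + 153·(-181) = 1).
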